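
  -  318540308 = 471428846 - 789969154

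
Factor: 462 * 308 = 2^3  *  3^1*7^2*11^2 = 142296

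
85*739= 62815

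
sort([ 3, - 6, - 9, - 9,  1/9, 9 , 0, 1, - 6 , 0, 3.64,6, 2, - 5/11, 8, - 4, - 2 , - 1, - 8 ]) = [-9, - 9, - 8, - 6,  -  6, - 4, - 2, - 1, - 5/11,  0,  0, 1/9, 1,2,  3, 3.64, 6, 8, 9 ]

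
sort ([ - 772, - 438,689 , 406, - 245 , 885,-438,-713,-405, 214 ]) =[-772 ,-713, - 438, - 438,-405, - 245,214, 406,689 , 885]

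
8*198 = 1584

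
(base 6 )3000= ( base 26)oo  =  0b1010001000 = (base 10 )648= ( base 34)J2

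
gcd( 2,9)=1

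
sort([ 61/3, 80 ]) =[61/3, 80]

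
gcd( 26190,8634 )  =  6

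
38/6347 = 38/6347 = 0.01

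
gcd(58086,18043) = 1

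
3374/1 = 3374 = 3374.00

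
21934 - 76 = 21858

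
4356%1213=717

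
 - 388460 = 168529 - 556989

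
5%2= 1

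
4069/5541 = 4069/5541 = 0.73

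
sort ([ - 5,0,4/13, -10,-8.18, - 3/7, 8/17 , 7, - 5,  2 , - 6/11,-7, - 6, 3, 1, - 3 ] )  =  [ - 10, - 8.18, - 7, - 6, - 5,-5,-3,- 6/11 , - 3/7, 0, 4/13,8/17, 1,  2,3,7]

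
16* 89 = 1424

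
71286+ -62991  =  8295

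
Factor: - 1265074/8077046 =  - 97^1*1699^( - 1)*  2377^( - 1)*6521^1=- 632537/4038523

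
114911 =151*761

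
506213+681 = 506894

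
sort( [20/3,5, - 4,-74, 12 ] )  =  [-74, - 4, 5,20/3, 12]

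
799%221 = 136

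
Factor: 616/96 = 2^( - 2)*3^(-1)*7^1*11^1= 77/12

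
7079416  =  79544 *89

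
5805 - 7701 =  - 1896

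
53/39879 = 53/39879 = 0.00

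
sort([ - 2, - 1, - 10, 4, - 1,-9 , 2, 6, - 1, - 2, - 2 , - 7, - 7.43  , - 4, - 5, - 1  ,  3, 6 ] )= [-10, - 9,-7.43, - 7, - 5, - 4,-2, - 2, - 2, - 1, - 1,-1, - 1,2, 3, 4,6, 6 ] 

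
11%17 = 11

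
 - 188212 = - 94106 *2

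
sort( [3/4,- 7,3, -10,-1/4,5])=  [-10, - 7, - 1/4, 3/4, 3, 5]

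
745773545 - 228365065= 517408480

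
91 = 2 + 89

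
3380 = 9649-6269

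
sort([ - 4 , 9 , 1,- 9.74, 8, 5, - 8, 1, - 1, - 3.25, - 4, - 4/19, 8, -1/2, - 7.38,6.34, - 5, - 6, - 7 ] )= [ - 9.74, - 8, - 7.38,  -  7, - 6, -5,-4, - 4, - 3.25, - 1, - 1/2,  -  4/19, 1, 1, 5, 6.34, 8, 8, 9]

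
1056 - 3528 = - 2472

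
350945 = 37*9485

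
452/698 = 226/349 = 0.65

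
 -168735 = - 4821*35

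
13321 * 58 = 772618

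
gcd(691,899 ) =1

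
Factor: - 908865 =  - 3^2*  5^1 *19^1*1063^1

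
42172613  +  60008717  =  102181330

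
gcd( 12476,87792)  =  4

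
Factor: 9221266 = 2^1*4610633^1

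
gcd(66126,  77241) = 3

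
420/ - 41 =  - 11+31/41 = - 10.24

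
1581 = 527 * 3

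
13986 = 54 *259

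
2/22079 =2/22079=0.00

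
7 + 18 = 25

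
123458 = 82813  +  40645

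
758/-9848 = -379/4924 = - 0.08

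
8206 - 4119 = 4087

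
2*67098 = 134196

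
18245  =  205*89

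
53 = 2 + 51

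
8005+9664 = 17669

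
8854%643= 495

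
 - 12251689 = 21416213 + -33667902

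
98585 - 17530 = 81055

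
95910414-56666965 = 39243449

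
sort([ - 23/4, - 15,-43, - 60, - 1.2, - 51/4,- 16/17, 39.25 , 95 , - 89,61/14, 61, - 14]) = [ - 89, - 60, - 43, - 15, -14,-51/4, - 23/4, - 1.2,  -  16/17, 61/14,  39.25,61,95]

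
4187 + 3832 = 8019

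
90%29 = 3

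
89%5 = 4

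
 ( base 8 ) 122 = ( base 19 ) 46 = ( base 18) 4A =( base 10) 82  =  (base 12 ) 6a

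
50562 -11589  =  38973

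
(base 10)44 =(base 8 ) 54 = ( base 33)1b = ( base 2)101100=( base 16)2C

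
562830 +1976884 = 2539714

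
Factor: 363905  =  5^1*73^1*997^1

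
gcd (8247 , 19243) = 2749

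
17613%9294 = 8319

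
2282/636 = 1141/318 = 3.59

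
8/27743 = 8/27743 = 0.00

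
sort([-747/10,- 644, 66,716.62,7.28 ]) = [ - 644,- 747/10,7.28,66, 716.62 ]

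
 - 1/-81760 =1/81760 = 0.00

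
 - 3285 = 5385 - 8670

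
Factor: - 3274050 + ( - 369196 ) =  - 2^1*23^1 * 79201^1   =  - 3643246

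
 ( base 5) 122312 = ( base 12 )2883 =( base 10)4707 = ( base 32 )4j3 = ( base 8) 11143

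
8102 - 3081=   5021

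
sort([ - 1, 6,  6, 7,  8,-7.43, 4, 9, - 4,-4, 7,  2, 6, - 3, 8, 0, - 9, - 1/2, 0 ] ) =[ - 9, - 7.43, - 4, - 4, - 3, - 1 ,-1/2 , 0,0 , 2,  4,6, 6, 6, 7, 7, 8, 8, 9]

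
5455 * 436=2378380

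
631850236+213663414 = 845513650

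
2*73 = 146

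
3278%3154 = 124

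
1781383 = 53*33611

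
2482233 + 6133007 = 8615240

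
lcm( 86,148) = 6364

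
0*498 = 0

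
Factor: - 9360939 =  - 3^1*7^1 * 19^1*29^1 *809^1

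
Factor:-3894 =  - 2^1*3^1*11^1*59^1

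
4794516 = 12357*388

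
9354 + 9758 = 19112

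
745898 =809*922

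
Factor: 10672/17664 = 2^( - 4) * 3^( - 1 )*29^1= 29/48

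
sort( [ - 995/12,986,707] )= [ - 995/12,707,986 ] 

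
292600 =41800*7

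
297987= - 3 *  ( - 99329)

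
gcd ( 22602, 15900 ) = 6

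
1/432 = 1/432 = 0.00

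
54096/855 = 63+77/285=63.27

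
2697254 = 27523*98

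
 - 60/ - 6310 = 6/631 = 0.01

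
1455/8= 181 + 7/8 = 181.88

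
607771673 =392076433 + 215695240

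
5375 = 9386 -4011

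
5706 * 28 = 159768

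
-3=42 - 45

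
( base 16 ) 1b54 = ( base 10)6996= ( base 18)13AC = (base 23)d54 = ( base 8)15524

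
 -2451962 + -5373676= - 7825638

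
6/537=2/179 = 0.01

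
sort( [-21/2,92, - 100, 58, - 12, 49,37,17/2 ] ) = [-100, - 12,-21/2,17/2,37,49, 58, 92]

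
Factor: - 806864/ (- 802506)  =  403432/401253 =2^3*3^( - 1 )*131^(  -  1 ) * 211^1  *239^1*1021^( - 1) 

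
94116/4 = 23529 =23529.00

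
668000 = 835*800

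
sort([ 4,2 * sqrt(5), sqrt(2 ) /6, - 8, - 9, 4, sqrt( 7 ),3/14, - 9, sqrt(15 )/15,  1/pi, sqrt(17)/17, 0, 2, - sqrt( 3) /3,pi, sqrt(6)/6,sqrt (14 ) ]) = [ - 9, - 9, - 8, - sqrt( 3)/3, 0, 3/14, sqrt(2)/6, sqrt( 17) /17, sqrt( 15 ) /15, 1/pi,sqrt(6)/6,2, sqrt( 7), pi,sqrt( 14 ), 4, 4, 2  *  sqrt(5) ] 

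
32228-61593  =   - 29365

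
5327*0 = 0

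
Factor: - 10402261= - 773^1*13457^1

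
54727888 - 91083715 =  - 36355827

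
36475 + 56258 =92733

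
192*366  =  70272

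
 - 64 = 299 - 363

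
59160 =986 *60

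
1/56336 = 1/56336 = 0.00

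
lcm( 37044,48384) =2370816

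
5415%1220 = 535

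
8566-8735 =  -169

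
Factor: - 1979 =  - 1979^1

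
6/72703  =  6/72703 = 0.00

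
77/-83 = -1 + 6/83 =- 0.93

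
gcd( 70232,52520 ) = 8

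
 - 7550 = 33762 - 41312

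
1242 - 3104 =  - 1862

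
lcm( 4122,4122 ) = 4122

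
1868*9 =16812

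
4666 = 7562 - 2896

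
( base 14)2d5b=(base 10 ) 8117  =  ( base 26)C05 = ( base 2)1111110110101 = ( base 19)1394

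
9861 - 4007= 5854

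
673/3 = 224 + 1/3 =224.33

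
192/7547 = 192/7547 = 0.03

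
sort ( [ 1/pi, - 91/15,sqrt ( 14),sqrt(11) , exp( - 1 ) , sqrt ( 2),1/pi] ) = [ - 91/15, 1/pi,1/pi,exp( - 1),sqrt(2)  ,  sqrt(11), sqrt( 14) ]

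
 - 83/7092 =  - 1 + 7009/7092 =- 0.01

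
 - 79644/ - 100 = 796 +11/25 = 796.44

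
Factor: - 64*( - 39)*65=2^6*3^1*5^1*13^2 =162240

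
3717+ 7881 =11598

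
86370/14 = 6169 + 2/7 = 6169.29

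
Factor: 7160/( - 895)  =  - 8 = -  2^3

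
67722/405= 167 + 29/135=167.21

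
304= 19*16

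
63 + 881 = 944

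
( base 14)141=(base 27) 9a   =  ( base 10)253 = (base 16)FD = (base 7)511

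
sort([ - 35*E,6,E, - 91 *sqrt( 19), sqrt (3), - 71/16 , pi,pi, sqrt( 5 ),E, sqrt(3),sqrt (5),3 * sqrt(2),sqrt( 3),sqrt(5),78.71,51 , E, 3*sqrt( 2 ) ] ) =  [ - 91*sqrt( 19), - 35*E , - 71/16,sqrt (3 ),sqrt ( 3), sqrt (3), sqrt(5),sqrt(5 ),sqrt (5),  E,  E , E, pi, pi,3 * sqrt( 2 ) , 3*sqrt (2),6, 51, 78.71] 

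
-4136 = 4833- 8969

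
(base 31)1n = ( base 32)1m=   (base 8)66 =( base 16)36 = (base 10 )54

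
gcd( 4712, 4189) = 1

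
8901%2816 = 453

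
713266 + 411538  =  1124804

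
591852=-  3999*(  -  148)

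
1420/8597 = 1420/8597 = 0.17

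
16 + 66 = 82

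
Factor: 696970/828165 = 2^1*3^(-1)*13^( - 1)* 31^( - 1)*137^( - 1)  *69697^1 = 139394/165633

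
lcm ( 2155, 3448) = 17240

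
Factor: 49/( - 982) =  - 2^( -1 ) * 7^2 * 491^( - 1 )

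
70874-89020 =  - 18146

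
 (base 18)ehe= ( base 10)4856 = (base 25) 7j6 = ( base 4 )1023320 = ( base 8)11370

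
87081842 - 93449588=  - 6367746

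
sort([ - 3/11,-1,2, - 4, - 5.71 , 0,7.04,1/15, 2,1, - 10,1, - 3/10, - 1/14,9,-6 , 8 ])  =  [ - 10, - 6, - 5.71, - 4, - 1, - 3/10, - 3/11, - 1/14,0 , 1/15, 1,1,2,  2,7.04, 8,9]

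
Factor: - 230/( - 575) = 2^1*5^( - 1 ) = 2/5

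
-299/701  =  -1 +402/701= - 0.43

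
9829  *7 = 68803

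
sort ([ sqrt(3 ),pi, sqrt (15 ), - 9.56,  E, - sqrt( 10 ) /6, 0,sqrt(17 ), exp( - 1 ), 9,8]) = [ - 9.56, - sqrt(10)/6,0,  exp( -1), sqrt( 3 ), E , pi,sqrt( 15 ),sqrt (17 ),  8 , 9]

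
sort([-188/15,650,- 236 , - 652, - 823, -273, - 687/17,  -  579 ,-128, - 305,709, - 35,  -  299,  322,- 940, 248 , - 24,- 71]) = [ - 940,-823,-652, - 579,  -  305, - 299,-273, - 236,-128, - 71, - 687/17, - 35,- 24,  -  188/15,248,322,650,709]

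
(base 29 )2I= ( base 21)3d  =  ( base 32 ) 2c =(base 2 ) 1001100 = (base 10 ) 76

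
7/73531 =7/73531 = 0.00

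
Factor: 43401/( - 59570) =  - 51/70 = -  2^( - 1)*3^1*5^(-1 )*7^( - 1 )*17^1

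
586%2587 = 586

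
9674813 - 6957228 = 2717585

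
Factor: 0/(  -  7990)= 0^1 =0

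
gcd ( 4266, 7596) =18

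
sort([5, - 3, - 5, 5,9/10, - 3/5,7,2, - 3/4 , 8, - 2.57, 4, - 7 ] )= [ - 7, - 5, - 3, - 2.57, - 3/4, - 3/5, 9/10,  2, 4,5, 5,7, 8 ]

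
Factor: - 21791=-7^1 * 11^1*283^1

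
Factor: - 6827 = -6827^1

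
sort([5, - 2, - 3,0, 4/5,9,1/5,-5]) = [ - 5, - 3 ,  -  2,0,1/5, 4/5,5,9]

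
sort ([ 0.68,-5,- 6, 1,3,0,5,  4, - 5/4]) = [ - 6, - 5,-5/4,0,  0.68,1,3, 4,5] 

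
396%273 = 123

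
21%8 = 5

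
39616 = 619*64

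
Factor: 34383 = 3^1*73^1*157^1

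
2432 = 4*608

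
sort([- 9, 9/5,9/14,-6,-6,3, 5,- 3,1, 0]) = [-9, - 6, - 6, - 3, 0,9/14 , 1, 9/5, 3, 5 ] 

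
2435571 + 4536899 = 6972470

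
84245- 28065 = 56180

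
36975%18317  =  341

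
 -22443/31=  - 724  +  1/31 = -723.97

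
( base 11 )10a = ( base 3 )11212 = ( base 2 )10000011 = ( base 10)131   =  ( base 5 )1011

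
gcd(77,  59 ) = 1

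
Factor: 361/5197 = 19^2*5197^ ( - 1)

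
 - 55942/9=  - 6216  +  2/9 = - 6215.78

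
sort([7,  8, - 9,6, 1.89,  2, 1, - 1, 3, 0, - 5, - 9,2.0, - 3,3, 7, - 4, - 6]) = [ - 9, -9, -6, - 5, - 4,  -  3, - 1 , 0, 1,1.89 , 2, 2.0, 3,3,6, 7, 7, 8 ] 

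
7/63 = 1/9 = 0.11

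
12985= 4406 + 8579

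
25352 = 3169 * 8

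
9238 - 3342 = 5896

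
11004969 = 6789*1621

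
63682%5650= 1532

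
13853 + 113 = 13966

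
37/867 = 37/867 = 0.04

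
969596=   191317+778279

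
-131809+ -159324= - 291133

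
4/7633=4/7633 = 0.00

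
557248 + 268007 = 825255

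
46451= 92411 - 45960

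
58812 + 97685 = 156497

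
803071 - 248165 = 554906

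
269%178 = 91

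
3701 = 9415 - 5714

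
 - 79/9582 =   -  1 + 9503/9582= -  0.01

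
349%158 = 33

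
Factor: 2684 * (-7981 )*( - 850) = 18207853400 = 2^3*5^2 * 11^1*17^1*23^1*61^1*347^1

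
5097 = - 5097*( -1) 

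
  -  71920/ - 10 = 7192/1 = 7192.00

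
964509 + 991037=1955546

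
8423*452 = 3807196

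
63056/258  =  31528/129 = 244.40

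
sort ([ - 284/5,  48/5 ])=[ - 284/5, 48/5]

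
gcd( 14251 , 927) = 1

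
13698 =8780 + 4918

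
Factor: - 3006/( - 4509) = 2/3=2^1*3^( - 1)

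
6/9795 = 2/3265 = 0.00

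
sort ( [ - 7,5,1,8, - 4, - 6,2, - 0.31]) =[ - 7, - 6, - 4, - 0.31 , 1,2 , 5,8]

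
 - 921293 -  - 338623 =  -582670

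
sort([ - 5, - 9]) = [ - 9,- 5 ]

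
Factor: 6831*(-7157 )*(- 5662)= 276812162154 = 2^1*3^3*11^1*17^1*19^1 *23^1*149^1* 421^1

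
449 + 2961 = 3410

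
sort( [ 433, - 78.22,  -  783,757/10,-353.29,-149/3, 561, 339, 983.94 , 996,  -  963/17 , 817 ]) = [ - 783, - 353.29,-78.22, -963/17,-149/3,  757/10, 339, 433 , 561,  817 , 983.94 , 996 ]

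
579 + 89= 668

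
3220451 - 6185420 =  - 2964969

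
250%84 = 82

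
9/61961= 9/61961 = 0.00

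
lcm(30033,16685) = 150165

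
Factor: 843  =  3^1*281^1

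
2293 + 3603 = 5896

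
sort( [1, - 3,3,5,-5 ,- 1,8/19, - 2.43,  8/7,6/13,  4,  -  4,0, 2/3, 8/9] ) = [ - 5,-4,-3, -2.43, - 1, 0,8/19, 6/13, 2/3, 8/9,1,  8/7, 3,4,  5 ]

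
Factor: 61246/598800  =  30623/299400 = 2^(-3)*3^( - 1 )*5^( - 2 )*113^1 * 271^1*499^ ( - 1 ) 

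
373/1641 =373/1641  =  0.23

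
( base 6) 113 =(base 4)231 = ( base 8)55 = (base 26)1J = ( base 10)45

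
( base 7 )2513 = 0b1110101101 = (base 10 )941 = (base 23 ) 1hl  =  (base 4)32231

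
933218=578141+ 355077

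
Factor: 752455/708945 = 150491/141789 = 3^( - 1 )*11^1 * 151^(-1 ) * 313^(-1)*13681^1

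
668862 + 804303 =1473165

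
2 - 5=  - 3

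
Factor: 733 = 733^1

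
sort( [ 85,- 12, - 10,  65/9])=[  -  12,-10, 65/9, 85 ]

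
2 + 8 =10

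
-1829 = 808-2637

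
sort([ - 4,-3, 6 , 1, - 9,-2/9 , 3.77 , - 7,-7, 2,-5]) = [ - 9, - 7, - 7,-5, - 4,-3, - 2/9,1,2 , 3.77,6] 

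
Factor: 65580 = 2^2*3^1 * 5^1 * 1093^1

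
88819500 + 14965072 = 103784572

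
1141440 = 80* 14268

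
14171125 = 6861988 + 7309137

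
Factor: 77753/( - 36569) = - 29^( - 1)*97^(-1)*5981^1 = - 5981/2813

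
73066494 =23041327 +50025167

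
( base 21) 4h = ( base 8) 145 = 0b1100101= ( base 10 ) 101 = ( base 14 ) 73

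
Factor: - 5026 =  - 2^1*7^1*359^1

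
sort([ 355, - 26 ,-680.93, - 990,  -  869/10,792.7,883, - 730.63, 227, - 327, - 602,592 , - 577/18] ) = [ - 990,-730.63, - 680.93, - 602, - 327,-869/10, - 577/18, - 26, 227, 355,592, 792.7, 883 ] 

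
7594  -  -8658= 16252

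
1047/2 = 523 + 1/2 = 523.50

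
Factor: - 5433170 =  - 2^1*5^1*311^1*1747^1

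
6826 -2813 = 4013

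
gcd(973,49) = 7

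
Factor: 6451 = 6451^1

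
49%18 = 13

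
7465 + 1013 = 8478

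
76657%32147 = 12363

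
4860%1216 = 1212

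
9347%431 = 296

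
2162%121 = 105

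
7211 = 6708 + 503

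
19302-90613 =-71311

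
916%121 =69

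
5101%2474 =153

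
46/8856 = 23/4428 = 0.01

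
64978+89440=154418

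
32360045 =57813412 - 25453367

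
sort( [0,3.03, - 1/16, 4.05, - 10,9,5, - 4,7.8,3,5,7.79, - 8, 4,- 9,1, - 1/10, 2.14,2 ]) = [ - 10, - 9, - 8, - 4,-1/10, - 1/16,  0,1,2,2.14,  3,3.03,4,4.05,5 , 5,7.79,7.8, 9 ] 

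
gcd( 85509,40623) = 3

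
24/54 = 4/9 = 0.44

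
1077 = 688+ 389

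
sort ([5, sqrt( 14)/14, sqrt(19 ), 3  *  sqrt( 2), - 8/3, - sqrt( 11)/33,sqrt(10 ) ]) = [ - 8/3,- sqrt( 11)/33, sqrt(14) /14,sqrt ( 10 ),3*sqrt( 2), sqrt(19 ),  5] 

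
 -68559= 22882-91441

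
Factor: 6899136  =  2^6 * 3^1*35933^1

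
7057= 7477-420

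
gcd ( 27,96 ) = 3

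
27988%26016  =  1972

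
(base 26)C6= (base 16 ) 13e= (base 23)dj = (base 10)318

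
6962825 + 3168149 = 10130974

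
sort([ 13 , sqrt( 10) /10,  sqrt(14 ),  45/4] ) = [ sqrt(10)/10,sqrt ( 14 ), 45/4, 13] 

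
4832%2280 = 272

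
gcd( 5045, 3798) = 1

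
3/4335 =1/1445 =0.00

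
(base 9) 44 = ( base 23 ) 1h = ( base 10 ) 40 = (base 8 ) 50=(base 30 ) 1A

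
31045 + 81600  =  112645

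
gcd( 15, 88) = 1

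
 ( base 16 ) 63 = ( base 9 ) 120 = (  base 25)3O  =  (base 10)99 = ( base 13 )78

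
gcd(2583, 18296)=1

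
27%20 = 7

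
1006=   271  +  735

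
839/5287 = 839/5287 = 0.16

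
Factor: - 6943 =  -53^1*131^1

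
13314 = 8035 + 5279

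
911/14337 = 911/14337  =  0.06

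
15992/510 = 31 + 91/255 = 31.36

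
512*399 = 204288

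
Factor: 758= 2^1*379^1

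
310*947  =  293570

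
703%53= 14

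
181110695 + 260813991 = 441924686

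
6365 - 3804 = 2561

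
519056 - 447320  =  71736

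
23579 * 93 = 2192847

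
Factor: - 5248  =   - 2^7*41^1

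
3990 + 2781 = 6771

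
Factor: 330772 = 2^2*13^1*6361^1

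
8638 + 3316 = 11954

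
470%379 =91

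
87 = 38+49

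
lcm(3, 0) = 0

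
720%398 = 322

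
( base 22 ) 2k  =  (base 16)40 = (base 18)3A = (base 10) 64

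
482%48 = 2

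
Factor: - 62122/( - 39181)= 2^1*89^1*349^1*39181^( - 1)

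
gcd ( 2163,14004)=3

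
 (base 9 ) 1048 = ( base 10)773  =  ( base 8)1405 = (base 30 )pn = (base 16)305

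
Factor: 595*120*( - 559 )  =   - 2^3*3^1*5^2*7^1*13^1 * 17^1*43^1 = -39912600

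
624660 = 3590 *174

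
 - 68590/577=  -  68590/577= - 118.87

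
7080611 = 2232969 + 4847642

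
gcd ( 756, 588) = 84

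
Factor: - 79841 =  - 79841^1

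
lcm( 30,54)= 270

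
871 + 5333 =6204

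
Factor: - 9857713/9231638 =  - 2^(- 1)*13^(-1)*19^1 * 173^1 * 2999^1*355063^(  -  1)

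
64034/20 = 32017/10   =  3201.70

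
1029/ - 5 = - 206 + 1/5 =- 205.80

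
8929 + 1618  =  10547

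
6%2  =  0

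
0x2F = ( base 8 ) 57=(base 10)47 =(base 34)1D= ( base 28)1j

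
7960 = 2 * 3980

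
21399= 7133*3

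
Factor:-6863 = -6863^1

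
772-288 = 484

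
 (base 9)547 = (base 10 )448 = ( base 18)16G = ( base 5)3243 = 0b111000000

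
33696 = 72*468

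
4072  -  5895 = -1823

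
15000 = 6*2500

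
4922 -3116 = 1806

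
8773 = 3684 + 5089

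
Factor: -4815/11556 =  - 5/12 =- 2^( - 2) * 3^( - 1 )* 5^1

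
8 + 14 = 22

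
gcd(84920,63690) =21230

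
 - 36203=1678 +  - 37881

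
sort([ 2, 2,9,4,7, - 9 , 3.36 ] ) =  [ - 9, 2,2,  3.36,4,7, 9]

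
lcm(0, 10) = 0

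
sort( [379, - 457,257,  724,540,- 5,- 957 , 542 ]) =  [ - 957,-457, - 5,257,379, 540,542,  724 ] 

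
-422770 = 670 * ( - 631)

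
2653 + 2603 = 5256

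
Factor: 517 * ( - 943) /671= -23^1*41^1 * 47^1*61^(-1) = - 44321/61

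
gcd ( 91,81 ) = 1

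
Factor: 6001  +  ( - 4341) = 1660  =  2^2 * 5^1*83^1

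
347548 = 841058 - 493510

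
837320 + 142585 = 979905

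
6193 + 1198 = 7391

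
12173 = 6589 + 5584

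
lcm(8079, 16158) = 16158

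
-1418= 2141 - 3559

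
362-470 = -108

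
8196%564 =300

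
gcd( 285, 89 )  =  1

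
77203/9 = 8578 + 1/9 = 8578.11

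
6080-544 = 5536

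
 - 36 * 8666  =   - 311976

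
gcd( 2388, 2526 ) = 6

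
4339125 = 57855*75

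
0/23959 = 0 = 0.00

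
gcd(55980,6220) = 6220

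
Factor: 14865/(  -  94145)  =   - 3^1*19^ ( - 1 ) = -3/19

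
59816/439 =136+112/439  =  136.26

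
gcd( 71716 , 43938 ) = 2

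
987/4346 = 987/4346 = 0.23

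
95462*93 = 8877966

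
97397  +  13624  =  111021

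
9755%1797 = 770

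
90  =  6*15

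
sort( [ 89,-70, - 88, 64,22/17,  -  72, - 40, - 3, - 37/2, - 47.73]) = [ - 88, - 72, - 70, - 47.73,  -  40, - 37/2,- 3,22/17,64, 89]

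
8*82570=660560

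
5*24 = 120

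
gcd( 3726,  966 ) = 138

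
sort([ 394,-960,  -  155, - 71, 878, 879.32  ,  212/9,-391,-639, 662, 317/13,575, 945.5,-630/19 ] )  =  [ - 960,-639,-391, -155,- 71, - 630/19,212/9 , 317/13, 394,575, 662, 878, 879.32, 945.5]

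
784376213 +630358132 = 1414734345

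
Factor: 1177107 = 3^1 * 19^1*107^1 * 193^1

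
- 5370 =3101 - 8471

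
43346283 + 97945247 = 141291530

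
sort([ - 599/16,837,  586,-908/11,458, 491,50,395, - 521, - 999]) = [ - 999, - 521 , - 908/11, - 599/16, 50,395, 458,491 , 586,837]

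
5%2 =1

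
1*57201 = 57201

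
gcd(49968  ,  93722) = 2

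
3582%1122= 216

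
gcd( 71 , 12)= 1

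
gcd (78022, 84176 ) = 2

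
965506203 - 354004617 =611501586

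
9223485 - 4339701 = 4883784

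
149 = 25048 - 24899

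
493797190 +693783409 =1187580599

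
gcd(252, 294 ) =42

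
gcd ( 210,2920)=10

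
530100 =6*88350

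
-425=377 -802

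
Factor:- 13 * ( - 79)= 1027 = 13^1*79^1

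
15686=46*341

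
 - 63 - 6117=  - 6180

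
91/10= 9+1/10 = 9.10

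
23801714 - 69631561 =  - 45829847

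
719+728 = 1447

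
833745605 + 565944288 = 1399689893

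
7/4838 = 7/4838 = 0.00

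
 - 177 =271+-448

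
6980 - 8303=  - 1323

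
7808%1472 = 448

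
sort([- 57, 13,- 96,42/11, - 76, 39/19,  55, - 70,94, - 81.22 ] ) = [-96, -81.22,  -  76,-70, -57,39/19, 42/11 , 13 , 55,94]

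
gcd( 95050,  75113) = 1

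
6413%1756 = 1145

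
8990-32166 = -23176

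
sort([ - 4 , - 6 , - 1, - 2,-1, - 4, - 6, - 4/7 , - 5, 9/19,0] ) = [-6, - 6, - 5, - 4, - 4, - 2, - 1, -1, -4/7,0,9/19 ] 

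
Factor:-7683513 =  - 3^1*47^1*54493^1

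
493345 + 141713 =635058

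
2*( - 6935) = -13870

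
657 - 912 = - 255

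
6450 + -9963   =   -3513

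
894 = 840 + 54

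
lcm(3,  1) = 3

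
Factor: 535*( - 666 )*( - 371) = 2^1* 3^2*5^1*7^1 * 37^1*53^1*107^1=132191010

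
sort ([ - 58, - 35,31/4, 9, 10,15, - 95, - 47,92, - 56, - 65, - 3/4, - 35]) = [ - 95, - 65,-58, -56, - 47,-35 , - 35, - 3/4, 31/4, 9,  10,  15, 92] 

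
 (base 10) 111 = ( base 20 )5b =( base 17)69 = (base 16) 6f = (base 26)47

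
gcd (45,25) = 5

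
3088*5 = 15440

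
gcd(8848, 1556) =4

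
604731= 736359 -131628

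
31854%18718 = 13136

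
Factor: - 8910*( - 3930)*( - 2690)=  - 2^3*3^5*5^3 * 11^1*131^1*269^1 = - 94193847000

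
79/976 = 79/976 = 0.08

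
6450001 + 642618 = 7092619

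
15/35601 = 5/11867 =0.00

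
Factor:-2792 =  - 2^3*349^1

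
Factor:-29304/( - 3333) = 888/101 = 2^3*3^1*37^1*101^( - 1) 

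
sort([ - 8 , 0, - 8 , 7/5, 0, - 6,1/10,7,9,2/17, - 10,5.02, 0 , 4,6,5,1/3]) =[ - 10,-8, - 8, - 6,0,0,0,1/10,2/17,1/3,7/5, 4,5,5.02,6, 7 , 9]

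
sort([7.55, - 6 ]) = [ -6,7.55 ]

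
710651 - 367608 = 343043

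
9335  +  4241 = 13576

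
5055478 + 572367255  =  577422733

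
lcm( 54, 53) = 2862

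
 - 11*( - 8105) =89155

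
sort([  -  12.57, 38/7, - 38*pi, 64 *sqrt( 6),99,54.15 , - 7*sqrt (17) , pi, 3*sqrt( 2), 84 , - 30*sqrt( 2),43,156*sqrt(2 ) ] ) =[ - 38*pi, - 30*sqrt(2), - 7*sqrt(17), - 12.57,pi, 3*sqrt( 2), 38/7,43,54.15,84,  99, 64*sqrt(6),156*sqrt( 2)]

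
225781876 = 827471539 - 601689663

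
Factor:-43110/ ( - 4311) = 2^1 * 5^1 = 10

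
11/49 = 11/49  =  0.22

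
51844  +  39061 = 90905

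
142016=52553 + 89463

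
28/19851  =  28/19851 = 0.00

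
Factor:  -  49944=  - 2^3*3^1*2081^1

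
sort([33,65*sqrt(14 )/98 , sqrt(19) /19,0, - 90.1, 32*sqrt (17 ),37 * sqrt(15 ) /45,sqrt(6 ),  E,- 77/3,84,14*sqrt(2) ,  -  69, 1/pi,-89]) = [  -  90.1,  -  89,  -  69 ,- 77/3,0,sqrt(19)/19,1/pi , sqrt(6 ), 65* sqrt (14 ) /98,E, 37 *sqrt( 15) /45,  14*sqrt(2),33,  84, 32*sqrt( 17)] 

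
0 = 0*48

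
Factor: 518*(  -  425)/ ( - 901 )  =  2^1 * 5^2 * 7^1*37^1*53^( -1 ) = 12950/53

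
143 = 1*143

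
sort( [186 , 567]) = [186 , 567]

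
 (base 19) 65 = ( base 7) 230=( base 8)167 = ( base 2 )1110111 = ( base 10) 119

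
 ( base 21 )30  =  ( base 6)143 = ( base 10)63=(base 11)58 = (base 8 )77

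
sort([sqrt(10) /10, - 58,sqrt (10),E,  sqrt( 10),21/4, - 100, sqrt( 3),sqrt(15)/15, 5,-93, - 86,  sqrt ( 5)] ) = [-100 ,-93, - 86, - 58, sqrt(15 ) /15, sqrt( 10 ) /10,sqrt( 3 ), sqrt( 5), E, sqrt( 10), sqrt(10 ),5,21/4]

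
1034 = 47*22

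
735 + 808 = 1543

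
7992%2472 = 576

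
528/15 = 176/5  =  35.20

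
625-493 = 132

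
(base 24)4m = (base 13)91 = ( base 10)118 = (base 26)4e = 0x76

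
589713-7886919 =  - 7297206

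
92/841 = 92/841 = 0.11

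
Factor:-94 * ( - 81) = 2^1*3^4 * 47^1 = 7614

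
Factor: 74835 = 3^2*5^1*1663^1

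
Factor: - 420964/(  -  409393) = 764/743 = 2^2*191^1 * 743^( - 1) 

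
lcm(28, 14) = 28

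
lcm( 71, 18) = 1278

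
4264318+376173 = 4640491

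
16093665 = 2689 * 5985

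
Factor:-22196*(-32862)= 2^3*3^1 *31^1 *179^1*5477^1  =  729404952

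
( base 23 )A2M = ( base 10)5358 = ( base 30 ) 5SI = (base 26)7O2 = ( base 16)14EE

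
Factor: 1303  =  1303^1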